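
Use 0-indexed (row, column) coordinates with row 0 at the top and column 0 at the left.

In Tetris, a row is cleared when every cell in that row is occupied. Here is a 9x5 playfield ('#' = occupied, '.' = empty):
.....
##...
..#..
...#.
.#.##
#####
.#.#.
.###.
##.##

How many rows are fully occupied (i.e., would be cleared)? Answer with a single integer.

Answer: 1

Derivation:
Check each row:
  row 0: 5 empty cells -> not full
  row 1: 3 empty cells -> not full
  row 2: 4 empty cells -> not full
  row 3: 4 empty cells -> not full
  row 4: 2 empty cells -> not full
  row 5: 0 empty cells -> FULL (clear)
  row 6: 3 empty cells -> not full
  row 7: 2 empty cells -> not full
  row 8: 1 empty cell -> not full
Total rows cleared: 1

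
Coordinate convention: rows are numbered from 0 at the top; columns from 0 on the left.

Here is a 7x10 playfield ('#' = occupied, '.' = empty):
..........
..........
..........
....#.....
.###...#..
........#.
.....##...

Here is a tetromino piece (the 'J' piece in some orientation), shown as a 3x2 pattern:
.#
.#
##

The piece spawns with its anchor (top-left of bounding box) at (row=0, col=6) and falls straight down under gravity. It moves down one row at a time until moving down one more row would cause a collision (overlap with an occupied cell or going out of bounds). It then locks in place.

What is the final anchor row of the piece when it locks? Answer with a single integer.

Answer: 1

Derivation:
Spawn at (row=0, col=6). Try each row:
  row 0: fits
  row 1: fits
  row 2: blocked -> lock at row 1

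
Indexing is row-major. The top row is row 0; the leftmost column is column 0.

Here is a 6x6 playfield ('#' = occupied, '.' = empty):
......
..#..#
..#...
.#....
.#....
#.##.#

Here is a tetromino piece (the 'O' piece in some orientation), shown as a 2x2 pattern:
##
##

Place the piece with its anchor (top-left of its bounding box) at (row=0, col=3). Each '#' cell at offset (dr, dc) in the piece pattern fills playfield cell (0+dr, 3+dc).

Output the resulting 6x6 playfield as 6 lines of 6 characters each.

Answer: ...##.
..####
..#...
.#....
.#....
#.##.#

Derivation:
Fill (0+0,3+0) = (0,3)
Fill (0+0,3+1) = (0,4)
Fill (0+1,3+0) = (1,3)
Fill (0+1,3+1) = (1,4)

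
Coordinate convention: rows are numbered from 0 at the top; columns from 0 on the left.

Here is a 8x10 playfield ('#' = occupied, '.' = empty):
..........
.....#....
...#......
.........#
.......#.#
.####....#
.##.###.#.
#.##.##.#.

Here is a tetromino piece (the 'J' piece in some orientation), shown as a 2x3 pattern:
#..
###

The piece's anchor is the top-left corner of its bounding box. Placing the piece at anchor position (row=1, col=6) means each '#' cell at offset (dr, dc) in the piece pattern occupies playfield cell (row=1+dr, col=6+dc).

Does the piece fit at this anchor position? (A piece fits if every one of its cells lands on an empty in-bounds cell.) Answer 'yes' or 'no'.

Check each piece cell at anchor (1, 6):
  offset (0,0) -> (1,6): empty -> OK
  offset (1,0) -> (2,6): empty -> OK
  offset (1,1) -> (2,7): empty -> OK
  offset (1,2) -> (2,8): empty -> OK
All cells valid: yes

Answer: yes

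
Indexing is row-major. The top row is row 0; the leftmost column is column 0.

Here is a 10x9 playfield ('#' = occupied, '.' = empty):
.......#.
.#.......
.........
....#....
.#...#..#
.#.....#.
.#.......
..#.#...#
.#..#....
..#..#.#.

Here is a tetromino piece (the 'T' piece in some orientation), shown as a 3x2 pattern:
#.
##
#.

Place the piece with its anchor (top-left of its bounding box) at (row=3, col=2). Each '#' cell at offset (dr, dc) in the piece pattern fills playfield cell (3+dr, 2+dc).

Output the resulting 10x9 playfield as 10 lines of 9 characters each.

Answer: .......#.
.#.......
.........
..#.#....
.###.#..#
.##....#.
.#.......
..#.#...#
.#..#....
..#..#.#.

Derivation:
Fill (3+0,2+0) = (3,2)
Fill (3+1,2+0) = (4,2)
Fill (3+1,2+1) = (4,3)
Fill (3+2,2+0) = (5,2)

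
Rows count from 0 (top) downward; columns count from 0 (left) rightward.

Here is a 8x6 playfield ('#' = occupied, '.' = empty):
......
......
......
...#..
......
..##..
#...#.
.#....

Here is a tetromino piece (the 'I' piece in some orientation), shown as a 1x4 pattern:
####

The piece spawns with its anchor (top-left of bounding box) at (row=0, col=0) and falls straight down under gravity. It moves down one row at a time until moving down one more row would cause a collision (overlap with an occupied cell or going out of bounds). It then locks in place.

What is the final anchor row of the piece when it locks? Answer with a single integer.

Answer: 2

Derivation:
Spawn at (row=0, col=0). Try each row:
  row 0: fits
  row 1: fits
  row 2: fits
  row 3: blocked -> lock at row 2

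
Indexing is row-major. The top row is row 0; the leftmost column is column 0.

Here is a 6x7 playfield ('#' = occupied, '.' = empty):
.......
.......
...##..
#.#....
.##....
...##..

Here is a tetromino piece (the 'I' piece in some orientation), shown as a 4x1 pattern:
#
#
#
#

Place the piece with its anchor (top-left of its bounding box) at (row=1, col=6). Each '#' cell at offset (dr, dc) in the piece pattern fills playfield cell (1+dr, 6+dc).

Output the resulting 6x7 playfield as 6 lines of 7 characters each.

Answer: .......
......#
...##.#
#.#...#
.##...#
...##..

Derivation:
Fill (1+0,6+0) = (1,6)
Fill (1+1,6+0) = (2,6)
Fill (1+2,6+0) = (3,6)
Fill (1+3,6+0) = (4,6)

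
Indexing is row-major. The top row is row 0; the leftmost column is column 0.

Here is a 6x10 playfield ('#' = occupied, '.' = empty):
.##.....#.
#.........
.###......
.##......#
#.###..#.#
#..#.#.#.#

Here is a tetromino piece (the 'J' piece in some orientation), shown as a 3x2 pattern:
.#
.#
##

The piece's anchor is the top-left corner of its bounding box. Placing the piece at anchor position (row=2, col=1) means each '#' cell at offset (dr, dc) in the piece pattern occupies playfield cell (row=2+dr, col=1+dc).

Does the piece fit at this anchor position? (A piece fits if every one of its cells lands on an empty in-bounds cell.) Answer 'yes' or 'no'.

Check each piece cell at anchor (2, 1):
  offset (0,1) -> (2,2): occupied ('#') -> FAIL
  offset (1,1) -> (3,2): occupied ('#') -> FAIL
  offset (2,0) -> (4,1): empty -> OK
  offset (2,1) -> (4,2): occupied ('#') -> FAIL
All cells valid: no

Answer: no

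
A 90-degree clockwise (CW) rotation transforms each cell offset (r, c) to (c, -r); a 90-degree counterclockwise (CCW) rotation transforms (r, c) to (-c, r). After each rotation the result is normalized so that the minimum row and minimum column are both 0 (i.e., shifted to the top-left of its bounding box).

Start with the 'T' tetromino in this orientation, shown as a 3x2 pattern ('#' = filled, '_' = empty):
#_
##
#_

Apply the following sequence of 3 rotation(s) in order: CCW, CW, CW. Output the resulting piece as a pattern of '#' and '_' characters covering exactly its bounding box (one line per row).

Answer: ###
_#_

Derivation:
Start:
#_
##
#_
After rotation 1 (CCW):
_#_
###
After rotation 2 (CW):
#_
##
#_
After rotation 3 (CW):
###
_#_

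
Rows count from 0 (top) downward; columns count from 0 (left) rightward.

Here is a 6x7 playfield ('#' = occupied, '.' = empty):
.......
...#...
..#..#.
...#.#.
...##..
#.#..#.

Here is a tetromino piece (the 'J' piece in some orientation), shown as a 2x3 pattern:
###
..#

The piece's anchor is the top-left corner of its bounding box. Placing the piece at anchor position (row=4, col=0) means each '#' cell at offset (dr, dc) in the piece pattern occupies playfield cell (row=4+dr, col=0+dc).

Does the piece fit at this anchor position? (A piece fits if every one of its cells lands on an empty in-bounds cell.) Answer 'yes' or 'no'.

Check each piece cell at anchor (4, 0):
  offset (0,0) -> (4,0): empty -> OK
  offset (0,1) -> (4,1): empty -> OK
  offset (0,2) -> (4,2): empty -> OK
  offset (1,2) -> (5,2): occupied ('#') -> FAIL
All cells valid: no

Answer: no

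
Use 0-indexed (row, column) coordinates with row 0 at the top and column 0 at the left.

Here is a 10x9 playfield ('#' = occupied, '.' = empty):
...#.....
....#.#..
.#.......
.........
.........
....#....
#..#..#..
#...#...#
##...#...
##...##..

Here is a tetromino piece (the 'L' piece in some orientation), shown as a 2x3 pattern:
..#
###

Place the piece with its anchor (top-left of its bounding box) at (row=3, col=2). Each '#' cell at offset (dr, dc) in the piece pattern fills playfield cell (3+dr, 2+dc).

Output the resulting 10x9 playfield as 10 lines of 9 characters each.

Answer: ...#.....
....#.#..
.#.......
....#....
..###....
....#....
#..#..#..
#...#...#
##...#...
##...##..

Derivation:
Fill (3+0,2+2) = (3,4)
Fill (3+1,2+0) = (4,2)
Fill (3+1,2+1) = (4,3)
Fill (3+1,2+2) = (4,4)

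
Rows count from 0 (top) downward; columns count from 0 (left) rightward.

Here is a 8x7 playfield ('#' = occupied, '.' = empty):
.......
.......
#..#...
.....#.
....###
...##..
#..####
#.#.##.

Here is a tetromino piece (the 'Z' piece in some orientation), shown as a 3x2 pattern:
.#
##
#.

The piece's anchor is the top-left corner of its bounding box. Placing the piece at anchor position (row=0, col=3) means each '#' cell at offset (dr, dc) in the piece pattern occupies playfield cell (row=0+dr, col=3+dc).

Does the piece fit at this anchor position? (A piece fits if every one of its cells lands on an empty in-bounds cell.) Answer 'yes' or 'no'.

Answer: no

Derivation:
Check each piece cell at anchor (0, 3):
  offset (0,1) -> (0,4): empty -> OK
  offset (1,0) -> (1,3): empty -> OK
  offset (1,1) -> (1,4): empty -> OK
  offset (2,0) -> (2,3): occupied ('#') -> FAIL
All cells valid: no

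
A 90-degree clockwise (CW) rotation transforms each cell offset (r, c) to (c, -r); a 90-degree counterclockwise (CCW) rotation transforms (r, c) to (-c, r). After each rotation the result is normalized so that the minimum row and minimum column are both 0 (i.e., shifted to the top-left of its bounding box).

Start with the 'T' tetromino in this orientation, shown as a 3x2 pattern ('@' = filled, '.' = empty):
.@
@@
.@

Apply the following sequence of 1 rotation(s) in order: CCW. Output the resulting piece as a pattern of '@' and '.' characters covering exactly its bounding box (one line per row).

Answer: @@@
.@.

Derivation:
Start:
.@
@@
.@
After rotation 1 (CCW):
@@@
.@.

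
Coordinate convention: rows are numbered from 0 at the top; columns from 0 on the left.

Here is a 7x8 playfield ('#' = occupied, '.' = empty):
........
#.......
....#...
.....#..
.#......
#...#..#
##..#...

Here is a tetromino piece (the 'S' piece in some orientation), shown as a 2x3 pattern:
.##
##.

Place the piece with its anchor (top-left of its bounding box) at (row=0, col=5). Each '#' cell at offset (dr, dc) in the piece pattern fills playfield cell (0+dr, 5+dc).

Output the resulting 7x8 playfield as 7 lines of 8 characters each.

Fill (0+0,5+1) = (0,6)
Fill (0+0,5+2) = (0,7)
Fill (0+1,5+0) = (1,5)
Fill (0+1,5+1) = (1,6)

Answer: ......##
#....##.
....#...
.....#..
.#......
#...#..#
##..#...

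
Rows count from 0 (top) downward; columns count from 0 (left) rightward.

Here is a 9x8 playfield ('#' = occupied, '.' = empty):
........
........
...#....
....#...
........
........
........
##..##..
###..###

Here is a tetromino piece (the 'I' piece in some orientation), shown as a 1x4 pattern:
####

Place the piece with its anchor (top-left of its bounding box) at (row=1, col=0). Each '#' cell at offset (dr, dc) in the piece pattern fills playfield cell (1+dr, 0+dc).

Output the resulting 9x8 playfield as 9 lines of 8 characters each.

Answer: ........
####....
...#....
....#...
........
........
........
##..##..
###..###

Derivation:
Fill (1+0,0+0) = (1,0)
Fill (1+0,0+1) = (1,1)
Fill (1+0,0+2) = (1,2)
Fill (1+0,0+3) = (1,3)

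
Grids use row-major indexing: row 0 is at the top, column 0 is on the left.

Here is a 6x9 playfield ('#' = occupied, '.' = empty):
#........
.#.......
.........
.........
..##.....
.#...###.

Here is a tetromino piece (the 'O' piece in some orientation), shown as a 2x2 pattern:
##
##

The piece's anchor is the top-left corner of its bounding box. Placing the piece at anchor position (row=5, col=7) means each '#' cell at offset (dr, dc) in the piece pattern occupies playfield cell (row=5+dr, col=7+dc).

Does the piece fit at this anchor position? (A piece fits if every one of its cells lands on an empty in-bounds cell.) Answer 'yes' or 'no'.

Check each piece cell at anchor (5, 7):
  offset (0,0) -> (5,7): occupied ('#') -> FAIL
  offset (0,1) -> (5,8): empty -> OK
  offset (1,0) -> (6,7): out of bounds -> FAIL
  offset (1,1) -> (6,8): out of bounds -> FAIL
All cells valid: no

Answer: no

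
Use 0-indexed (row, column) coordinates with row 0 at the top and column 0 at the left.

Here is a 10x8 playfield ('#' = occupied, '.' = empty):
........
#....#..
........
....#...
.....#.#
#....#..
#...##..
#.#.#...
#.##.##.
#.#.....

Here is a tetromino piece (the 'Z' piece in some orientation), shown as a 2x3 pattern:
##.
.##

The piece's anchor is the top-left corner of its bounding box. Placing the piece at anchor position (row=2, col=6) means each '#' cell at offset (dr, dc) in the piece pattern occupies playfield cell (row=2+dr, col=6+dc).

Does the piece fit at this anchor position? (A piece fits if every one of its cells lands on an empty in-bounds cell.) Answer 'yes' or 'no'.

Answer: no

Derivation:
Check each piece cell at anchor (2, 6):
  offset (0,0) -> (2,6): empty -> OK
  offset (0,1) -> (2,7): empty -> OK
  offset (1,1) -> (3,7): empty -> OK
  offset (1,2) -> (3,8): out of bounds -> FAIL
All cells valid: no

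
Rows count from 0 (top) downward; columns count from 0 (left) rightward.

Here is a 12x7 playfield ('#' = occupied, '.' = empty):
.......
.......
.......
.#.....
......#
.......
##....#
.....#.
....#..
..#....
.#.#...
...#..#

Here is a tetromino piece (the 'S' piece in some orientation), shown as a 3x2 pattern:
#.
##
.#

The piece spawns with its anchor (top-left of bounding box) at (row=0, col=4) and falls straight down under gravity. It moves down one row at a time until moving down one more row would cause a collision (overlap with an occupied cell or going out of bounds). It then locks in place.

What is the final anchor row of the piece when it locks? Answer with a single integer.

Spawn at (row=0, col=4). Try each row:
  row 0: fits
  row 1: fits
  row 2: fits
  row 3: fits
  row 4: fits
  row 5: blocked -> lock at row 4

Answer: 4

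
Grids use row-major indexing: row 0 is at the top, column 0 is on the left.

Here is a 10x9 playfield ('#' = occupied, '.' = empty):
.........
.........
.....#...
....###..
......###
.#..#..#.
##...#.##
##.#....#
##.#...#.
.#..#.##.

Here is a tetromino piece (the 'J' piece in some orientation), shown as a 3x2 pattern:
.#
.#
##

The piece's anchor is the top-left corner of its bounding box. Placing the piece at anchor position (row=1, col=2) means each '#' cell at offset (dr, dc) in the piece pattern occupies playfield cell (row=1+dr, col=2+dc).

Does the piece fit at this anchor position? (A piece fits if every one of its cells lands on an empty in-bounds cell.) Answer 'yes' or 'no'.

Answer: yes

Derivation:
Check each piece cell at anchor (1, 2):
  offset (0,1) -> (1,3): empty -> OK
  offset (1,1) -> (2,3): empty -> OK
  offset (2,0) -> (3,2): empty -> OK
  offset (2,1) -> (3,3): empty -> OK
All cells valid: yes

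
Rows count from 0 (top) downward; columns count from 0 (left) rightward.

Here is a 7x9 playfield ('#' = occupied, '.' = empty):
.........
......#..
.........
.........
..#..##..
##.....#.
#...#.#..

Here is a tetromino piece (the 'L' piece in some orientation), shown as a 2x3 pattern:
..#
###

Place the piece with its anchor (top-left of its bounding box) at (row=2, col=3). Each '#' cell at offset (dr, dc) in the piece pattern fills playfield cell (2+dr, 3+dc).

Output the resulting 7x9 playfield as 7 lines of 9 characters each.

Answer: .........
......#..
.....#...
...###...
..#..##..
##.....#.
#...#.#..

Derivation:
Fill (2+0,3+2) = (2,5)
Fill (2+1,3+0) = (3,3)
Fill (2+1,3+1) = (3,4)
Fill (2+1,3+2) = (3,5)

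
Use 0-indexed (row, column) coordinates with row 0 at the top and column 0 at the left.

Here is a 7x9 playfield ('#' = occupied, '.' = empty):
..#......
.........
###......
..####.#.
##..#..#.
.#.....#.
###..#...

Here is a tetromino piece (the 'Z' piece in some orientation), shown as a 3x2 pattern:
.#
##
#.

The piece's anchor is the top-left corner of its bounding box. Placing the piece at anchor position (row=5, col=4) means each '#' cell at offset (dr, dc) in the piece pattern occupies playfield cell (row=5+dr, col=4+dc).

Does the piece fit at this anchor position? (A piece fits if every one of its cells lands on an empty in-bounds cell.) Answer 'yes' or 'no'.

Answer: no

Derivation:
Check each piece cell at anchor (5, 4):
  offset (0,1) -> (5,5): empty -> OK
  offset (1,0) -> (6,4): empty -> OK
  offset (1,1) -> (6,5): occupied ('#') -> FAIL
  offset (2,0) -> (7,4): out of bounds -> FAIL
All cells valid: no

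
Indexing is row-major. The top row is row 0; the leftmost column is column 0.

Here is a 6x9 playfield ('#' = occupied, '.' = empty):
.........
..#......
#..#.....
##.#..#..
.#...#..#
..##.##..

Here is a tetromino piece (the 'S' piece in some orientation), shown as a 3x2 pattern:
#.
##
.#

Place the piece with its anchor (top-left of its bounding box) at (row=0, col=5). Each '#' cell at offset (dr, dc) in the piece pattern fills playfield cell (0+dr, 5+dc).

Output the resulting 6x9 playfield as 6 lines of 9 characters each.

Answer: .....#...
..#..##..
#..#..#..
##.#..#..
.#...#..#
..##.##..

Derivation:
Fill (0+0,5+0) = (0,5)
Fill (0+1,5+0) = (1,5)
Fill (0+1,5+1) = (1,6)
Fill (0+2,5+1) = (2,6)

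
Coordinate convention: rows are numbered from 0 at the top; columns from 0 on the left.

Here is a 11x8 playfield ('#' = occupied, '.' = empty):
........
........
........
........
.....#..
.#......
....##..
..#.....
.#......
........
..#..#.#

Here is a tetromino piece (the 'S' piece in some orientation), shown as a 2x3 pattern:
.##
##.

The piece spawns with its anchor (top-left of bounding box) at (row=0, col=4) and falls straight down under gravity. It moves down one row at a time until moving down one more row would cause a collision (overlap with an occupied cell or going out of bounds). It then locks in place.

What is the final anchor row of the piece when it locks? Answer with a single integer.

Spawn at (row=0, col=4). Try each row:
  row 0: fits
  row 1: fits
  row 2: fits
  row 3: blocked -> lock at row 2

Answer: 2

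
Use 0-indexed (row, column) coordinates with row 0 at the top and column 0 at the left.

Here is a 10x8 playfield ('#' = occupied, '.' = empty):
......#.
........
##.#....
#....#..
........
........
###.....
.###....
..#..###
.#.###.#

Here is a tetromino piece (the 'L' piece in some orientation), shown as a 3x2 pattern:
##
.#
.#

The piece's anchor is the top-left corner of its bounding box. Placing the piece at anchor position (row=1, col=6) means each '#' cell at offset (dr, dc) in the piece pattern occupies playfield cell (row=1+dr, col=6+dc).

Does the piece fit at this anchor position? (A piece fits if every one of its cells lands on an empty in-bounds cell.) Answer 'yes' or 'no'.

Check each piece cell at anchor (1, 6):
  offset (0,0) -> (1,6): empty -> OK
  offset (0,1) -> (1,7): empty -> OK
  offset (1,1) -> (2,7): empty -> OK
  offset (2,1) -> (3,7): empty -> OK
All cells valid: yes

Answer: yes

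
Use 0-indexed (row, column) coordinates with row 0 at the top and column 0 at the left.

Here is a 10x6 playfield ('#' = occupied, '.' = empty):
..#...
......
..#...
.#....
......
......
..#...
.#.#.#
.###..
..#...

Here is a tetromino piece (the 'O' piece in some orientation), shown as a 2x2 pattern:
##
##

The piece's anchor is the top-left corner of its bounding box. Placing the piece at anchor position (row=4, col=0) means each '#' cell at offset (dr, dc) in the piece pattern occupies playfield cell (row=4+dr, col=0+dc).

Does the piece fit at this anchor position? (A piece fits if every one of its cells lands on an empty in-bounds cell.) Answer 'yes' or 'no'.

Answer: yes

Derivation:
Check each piece cell at anchor (4, 0):
  offset (0,0) -> (4,0): empty -> OK
  offset (0,1) -> (4,1): empty -> OK
  offset (1,0) -> (5,0): empty -> OK
  offset (1,1) -> (5,1): empty -> OK
All cells valid: yes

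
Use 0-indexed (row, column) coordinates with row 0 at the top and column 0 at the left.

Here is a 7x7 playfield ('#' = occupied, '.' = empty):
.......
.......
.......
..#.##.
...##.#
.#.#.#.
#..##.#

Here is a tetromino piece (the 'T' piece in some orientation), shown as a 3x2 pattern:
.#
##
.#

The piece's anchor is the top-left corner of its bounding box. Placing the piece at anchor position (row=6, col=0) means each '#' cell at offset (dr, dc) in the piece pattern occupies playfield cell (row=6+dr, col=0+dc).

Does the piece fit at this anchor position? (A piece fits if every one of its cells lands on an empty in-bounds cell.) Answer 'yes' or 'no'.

Check each piece cell at anchor (6, 0):
  offset (0,1) -> (6,1): empty -> OK
  offset (1,0) -> (7,0): out of bounds -> FAIL
  offset (1,1) -> (7,1): out of bounds -> FAIL
  offset (2,1) -> (8,1): out of bounds -> FAIL
All cells valid: no

Answer: no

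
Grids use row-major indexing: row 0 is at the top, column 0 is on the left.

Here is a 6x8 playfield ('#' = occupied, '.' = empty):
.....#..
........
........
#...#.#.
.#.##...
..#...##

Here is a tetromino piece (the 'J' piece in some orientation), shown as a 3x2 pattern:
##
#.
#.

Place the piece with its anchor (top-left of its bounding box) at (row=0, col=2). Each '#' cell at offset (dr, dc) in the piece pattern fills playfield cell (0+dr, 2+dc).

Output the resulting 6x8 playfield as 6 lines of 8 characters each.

Answer: ..##.#..
..#.....
..#.....
#...#.#.
.#.##...
..#...##

Derivation:
Fill (0+0,2+0) = (0,2)
Fill (0+0,2+1) = (0,3)
Fill (0+1,2+0) = (1,2)
Fill (0+2,2+0) = (2,2)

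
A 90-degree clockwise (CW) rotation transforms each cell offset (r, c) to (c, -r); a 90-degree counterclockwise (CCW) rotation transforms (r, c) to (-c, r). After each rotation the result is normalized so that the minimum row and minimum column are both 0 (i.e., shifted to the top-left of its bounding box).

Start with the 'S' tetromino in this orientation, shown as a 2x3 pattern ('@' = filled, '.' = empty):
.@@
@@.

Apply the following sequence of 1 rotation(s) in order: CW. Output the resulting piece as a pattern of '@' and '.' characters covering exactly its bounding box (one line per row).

Answer: @.
@@
.@

Derivation:
Start:
.@@
@@.
After rotation 1 (CW):
@.
@@
.@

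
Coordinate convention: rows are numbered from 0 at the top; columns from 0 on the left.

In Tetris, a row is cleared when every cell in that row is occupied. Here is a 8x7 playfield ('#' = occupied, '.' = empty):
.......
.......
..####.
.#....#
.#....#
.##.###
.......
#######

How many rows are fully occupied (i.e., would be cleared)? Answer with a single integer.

Check each row:
  row 0: 7 empty cells -> not full
  row 1: 7 empty cells -> not full
  row 2: 3 empty cells -> not full
  row 3: 5 empty cells -> not full
  row 4: 5 empty cells -> not full
  row 5: 2 empty cells -> not full
  row 6: 7 empty cells -> not full
  row 7: 0 empty cells -> FULL (clear)
Total rows cleared: 1

Answer: 1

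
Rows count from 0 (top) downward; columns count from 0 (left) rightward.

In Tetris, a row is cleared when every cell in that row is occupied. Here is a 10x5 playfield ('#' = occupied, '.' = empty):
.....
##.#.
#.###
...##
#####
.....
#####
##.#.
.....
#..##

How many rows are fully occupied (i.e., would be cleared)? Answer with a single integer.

Answer: 2

Derivation:
Check each row:
  row 0: 5 empty cells -> not full
  row 1: 2 empty cells -> not full
  row 2: 1 empty cell -> not full
  row 3: 3 empty cells -> not full
  row 4: 0 empty cells -> FULL (clear)
  row 5: 5 empty cells -> not full
  row 6: 0 empty cells -> FULL (clear)
  row 7: 2 empty cells -> not full
  row 8: 5 empty cells -> not full
  row 9: 2 empty cells -> not full
Total rows cleared: 2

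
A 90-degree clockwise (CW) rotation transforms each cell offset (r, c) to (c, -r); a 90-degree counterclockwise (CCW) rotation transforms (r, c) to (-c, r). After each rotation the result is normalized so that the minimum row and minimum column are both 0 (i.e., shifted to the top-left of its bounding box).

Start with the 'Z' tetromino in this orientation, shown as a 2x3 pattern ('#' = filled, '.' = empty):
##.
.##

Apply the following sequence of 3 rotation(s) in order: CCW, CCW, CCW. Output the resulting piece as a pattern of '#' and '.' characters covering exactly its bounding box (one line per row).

Start:
##.
.##
After rotation 1 (CCW):
.#
##
#.
After rotation 2 (CCW):
##.
.##
After rotation 3 (CCW):
.#
##
#.

Answer: .#
##
#.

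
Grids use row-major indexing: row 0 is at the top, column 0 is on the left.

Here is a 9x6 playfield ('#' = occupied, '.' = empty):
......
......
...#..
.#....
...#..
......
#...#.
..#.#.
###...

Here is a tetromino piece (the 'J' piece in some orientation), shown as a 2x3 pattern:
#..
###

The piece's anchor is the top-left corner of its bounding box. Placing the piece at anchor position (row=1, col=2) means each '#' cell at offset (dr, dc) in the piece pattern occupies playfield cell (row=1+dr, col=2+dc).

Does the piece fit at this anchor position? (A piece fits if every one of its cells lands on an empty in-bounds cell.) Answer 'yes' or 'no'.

Check each piece cell at anchor (1, 2):
  offset (0,0) -> (1,2): empty -> OK
  offset (1,0) -> (2,2): empty -> OK
  offset (1,1) -> (2,3): occupied ('#') -> FAIL
  offset (1,2) -> (2,4): empty -> OK
All cells valid: no

Answer: no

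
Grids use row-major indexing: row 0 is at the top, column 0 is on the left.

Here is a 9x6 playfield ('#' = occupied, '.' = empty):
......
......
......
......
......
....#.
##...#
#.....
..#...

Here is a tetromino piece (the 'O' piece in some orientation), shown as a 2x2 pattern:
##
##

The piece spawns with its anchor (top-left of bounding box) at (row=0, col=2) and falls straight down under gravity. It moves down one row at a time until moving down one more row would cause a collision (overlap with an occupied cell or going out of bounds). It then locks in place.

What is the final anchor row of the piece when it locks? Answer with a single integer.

Spawn at (row=0, col=2). Try each row:
  row 0: fits
  row 1: fits
  row 2: fits
  row 3: fits
  row 4: fits
  row 5: fits
  row 6: fits
  row 7: blocked -> lock at row 6

Answer: 6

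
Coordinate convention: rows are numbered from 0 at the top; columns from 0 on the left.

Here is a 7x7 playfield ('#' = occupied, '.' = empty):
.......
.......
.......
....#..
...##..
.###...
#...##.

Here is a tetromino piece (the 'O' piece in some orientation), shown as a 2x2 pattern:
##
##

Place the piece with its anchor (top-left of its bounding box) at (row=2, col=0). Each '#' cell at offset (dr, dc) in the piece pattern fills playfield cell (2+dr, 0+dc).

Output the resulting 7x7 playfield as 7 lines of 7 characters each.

Answer: .......
.......
##.....
##..#..
...##..
.###...
#...##.

Derivation:
Fill (2+0,0+0) = (2,0)
Fill (2+0,0+1) = (2,1)
Fill (2+1,0+0) = (3,0)
Fill (2+1,0+1) = (3,1)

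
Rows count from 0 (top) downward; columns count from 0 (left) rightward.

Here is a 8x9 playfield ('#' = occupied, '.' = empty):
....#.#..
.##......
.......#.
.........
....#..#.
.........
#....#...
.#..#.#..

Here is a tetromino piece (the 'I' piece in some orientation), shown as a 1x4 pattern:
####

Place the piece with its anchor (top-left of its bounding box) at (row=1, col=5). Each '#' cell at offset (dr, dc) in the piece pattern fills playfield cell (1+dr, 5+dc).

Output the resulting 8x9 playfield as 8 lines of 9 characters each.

Answer: ....#.#..
.##..####
.......#.
.........
....#..#.
.........
#....#...
.#..#.#..

Derivation:
Fill (1+0,5+0) = (1,5)
Fill (1+0,5+1) = (1,6)
Fill (1+0,5+2) = (1,7)
Fill (1+0,5+3) = (1,8)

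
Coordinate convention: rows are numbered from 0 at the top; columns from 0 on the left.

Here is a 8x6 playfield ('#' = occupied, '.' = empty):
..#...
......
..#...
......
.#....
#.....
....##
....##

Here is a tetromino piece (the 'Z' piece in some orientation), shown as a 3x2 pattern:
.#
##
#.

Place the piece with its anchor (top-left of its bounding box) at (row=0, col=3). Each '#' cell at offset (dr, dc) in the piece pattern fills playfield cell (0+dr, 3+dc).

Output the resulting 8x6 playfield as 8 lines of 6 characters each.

Fill (0+0,3+1) = (0,4)
Fill (0+1,3+0) = (1,3)
Fill (0+1,3+1) = (1,4)
Fill (0+2,3+0) = (2,3)

Answer: ..#.#.
...##.
..##..
......
.#....
#.....
....##
....##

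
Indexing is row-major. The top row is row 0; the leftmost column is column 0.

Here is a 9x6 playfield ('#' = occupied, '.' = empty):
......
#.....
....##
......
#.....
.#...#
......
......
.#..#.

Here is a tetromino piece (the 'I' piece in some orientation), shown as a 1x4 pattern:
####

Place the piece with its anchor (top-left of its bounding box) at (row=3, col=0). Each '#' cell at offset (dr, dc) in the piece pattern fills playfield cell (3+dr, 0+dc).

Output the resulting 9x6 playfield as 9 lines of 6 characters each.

Fill (3+0,0+0) = (3,0)
Fill (3+0,0+1) = (3,1)
Fill (3+0,0+2) = (3,2)
Fill (3+0,0+3) = (3,3)

Answer: ......
#.....
....##
####..
#.....
.#...#
......
......
.#..#.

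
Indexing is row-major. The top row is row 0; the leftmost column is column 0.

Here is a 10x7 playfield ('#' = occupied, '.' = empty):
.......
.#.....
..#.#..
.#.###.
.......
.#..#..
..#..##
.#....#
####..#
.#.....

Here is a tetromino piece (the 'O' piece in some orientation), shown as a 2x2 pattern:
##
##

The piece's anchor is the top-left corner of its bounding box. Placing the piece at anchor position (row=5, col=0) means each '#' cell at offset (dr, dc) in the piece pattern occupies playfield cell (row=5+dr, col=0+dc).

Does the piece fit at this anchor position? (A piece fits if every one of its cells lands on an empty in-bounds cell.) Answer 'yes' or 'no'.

Answer: no

Derivation:
Check each piece cell at anchor (5, 0):
  offset (0,0) -> (5,0): empty -> OK
  offset (0,1) -> (5,1): occupied ('#') -> FAIL
  offset (1,0) -> (6,0): empty -> OK
  offset (1,1) -> (6,1): empty -> OK
All cells valid: no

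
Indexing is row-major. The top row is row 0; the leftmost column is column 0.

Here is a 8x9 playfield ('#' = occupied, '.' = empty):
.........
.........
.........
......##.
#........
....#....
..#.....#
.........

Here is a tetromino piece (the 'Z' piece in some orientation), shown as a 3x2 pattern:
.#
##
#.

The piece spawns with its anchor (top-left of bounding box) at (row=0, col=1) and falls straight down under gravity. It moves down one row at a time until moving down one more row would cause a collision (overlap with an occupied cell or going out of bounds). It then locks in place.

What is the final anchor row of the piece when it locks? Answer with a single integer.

Spawn at (row=0, col=1). Try each row:
  row 0: fits
  row 1: fits
  row 2: fits
  row 3: fits
  row 4: fits
  row 5: blocked -> lock at row 4

Answer: 4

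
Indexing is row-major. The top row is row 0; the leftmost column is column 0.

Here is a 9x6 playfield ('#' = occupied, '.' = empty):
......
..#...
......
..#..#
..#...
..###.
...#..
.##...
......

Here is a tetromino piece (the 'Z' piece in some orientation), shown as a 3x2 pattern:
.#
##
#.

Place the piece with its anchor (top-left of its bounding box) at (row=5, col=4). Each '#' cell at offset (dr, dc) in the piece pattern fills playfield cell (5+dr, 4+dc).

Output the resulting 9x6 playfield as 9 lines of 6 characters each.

Answer: ......
..#...
......
..#..#
..#...
..####
...###
.##.#.
......

Derivation:
Fill (5+0,4+1) = (5,5)
Fill (5+1,4+0) = (6,4)
Fill (5+1,4+1) = (6,5)
Fill (5+2,4+0) = (7,4)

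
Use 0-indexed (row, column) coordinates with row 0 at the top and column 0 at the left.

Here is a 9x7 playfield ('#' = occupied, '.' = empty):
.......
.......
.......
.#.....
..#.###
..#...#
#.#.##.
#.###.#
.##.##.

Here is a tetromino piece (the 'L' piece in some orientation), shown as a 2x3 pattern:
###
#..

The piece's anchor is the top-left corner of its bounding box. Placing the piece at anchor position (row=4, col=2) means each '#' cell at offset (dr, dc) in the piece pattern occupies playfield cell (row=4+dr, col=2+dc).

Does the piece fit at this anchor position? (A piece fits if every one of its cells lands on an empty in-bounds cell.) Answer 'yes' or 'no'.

Check each piece cell at anchor (4, 2):
  offset (0,0) -> (4,2): occupied ('#') -> FAIL
  offset (0,1) -> (4,3): empty -> OK
  offset (0,2) -> (4,4): occupied ('#') -> FAIL
  offset (1,0) -> (5,2): occupied ('#') -> FAIL
All cells valid: no

Answer: no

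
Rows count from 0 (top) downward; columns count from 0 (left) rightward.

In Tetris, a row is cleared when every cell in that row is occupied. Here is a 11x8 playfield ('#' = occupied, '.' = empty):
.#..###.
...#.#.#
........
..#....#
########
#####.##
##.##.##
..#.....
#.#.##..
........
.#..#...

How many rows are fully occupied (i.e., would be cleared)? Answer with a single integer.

Check each row:
  row 0: 4 empty cells -> not full
  row 1: 5 empty cells -> not full
  row 2: 8 empty cells -> not full
  row 3: 6 empty cells -> not full
  row 4: 0 empty cells -> FULL (clear)
  row 5: 1 empty cell -> not full
  row 6: 2 empty cells -> not full
  row 7: 7 empty cells -> not full
  row 8: 4 empty cells -> not full
  row 9: 8 empty cells -> not full
  row 10: 6 empty cells -> not full
Total rows cleared: 1

Answer: 1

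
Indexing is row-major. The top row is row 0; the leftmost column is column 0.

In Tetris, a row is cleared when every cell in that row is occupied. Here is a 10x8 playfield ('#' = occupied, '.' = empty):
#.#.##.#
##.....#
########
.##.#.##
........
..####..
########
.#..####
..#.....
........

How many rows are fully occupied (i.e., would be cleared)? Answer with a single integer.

Answer: 2

Derivation:
Check each row:
  row 0: 3 empty cells -> not full
  row 1: 5 empty cells -> not full
  row 2: 0 empty cells -> FULL (clear)
  row 3: 3 empty cells -> not full
  row 4: 8 empty cells -> not full
  row 5: 4 empty cells -> not full
  row 6: 0 empty cells -> FULL (clear)
  row 7: 3 empty cells -> not full
  row 8: 7 empty cells -> not full
  row 9: 8 empty cells -> not full
Total rows cleared: 2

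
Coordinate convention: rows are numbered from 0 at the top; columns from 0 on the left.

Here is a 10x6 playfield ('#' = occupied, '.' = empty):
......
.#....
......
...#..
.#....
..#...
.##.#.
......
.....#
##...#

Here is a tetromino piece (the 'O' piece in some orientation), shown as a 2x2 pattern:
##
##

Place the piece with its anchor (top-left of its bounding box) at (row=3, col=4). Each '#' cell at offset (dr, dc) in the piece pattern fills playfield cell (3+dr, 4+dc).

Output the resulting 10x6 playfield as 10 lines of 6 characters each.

Fill (3+0,4+0) = (3,4)
Fill (3+0,4+1) = (3,5)
Fill (3+1,4+0) = (4,4)
Fill (3+1,4+1) = (4,5)

Answer: ......
.#....
......
...###
.#..##
..#...
.##.#.
......
.....#
##...#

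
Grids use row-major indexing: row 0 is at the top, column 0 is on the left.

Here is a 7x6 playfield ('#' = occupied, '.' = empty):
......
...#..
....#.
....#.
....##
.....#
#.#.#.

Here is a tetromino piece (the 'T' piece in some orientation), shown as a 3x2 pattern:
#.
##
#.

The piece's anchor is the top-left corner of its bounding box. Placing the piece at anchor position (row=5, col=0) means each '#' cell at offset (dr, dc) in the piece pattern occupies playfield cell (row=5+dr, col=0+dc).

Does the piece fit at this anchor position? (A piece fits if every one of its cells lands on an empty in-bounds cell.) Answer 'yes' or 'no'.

Check each piece cell at anchor (5, 0):
  offset (0,0) -> (5,0): empty -> OK
  offset (1,0) -> (6,0): occupied ('#') -> FAIL
  offset (1,1) -> (6,1): empty -> OK
  offset (2,0) -> (7,0): out of bounds -> FAIL
All cells valid: no

Answer: no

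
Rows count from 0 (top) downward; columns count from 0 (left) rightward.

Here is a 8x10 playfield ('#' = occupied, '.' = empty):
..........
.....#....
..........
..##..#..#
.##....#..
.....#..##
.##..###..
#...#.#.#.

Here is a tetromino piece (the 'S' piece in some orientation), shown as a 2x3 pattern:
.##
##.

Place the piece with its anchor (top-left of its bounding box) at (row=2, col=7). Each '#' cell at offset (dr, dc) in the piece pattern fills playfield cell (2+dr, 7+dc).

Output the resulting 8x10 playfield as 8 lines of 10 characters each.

Answer: ..........
.....#....
........##
..##..####
.##....#..
.....#..##
.##..###..
#...#.#.#.

Derivation:
Fill (2+0,7+1) = (2,8)
Fill (2+0,7+2) = (2,9)
Fill (2+1,7+0) = (3,7)
Fill (2+1,7+1) = (3,8)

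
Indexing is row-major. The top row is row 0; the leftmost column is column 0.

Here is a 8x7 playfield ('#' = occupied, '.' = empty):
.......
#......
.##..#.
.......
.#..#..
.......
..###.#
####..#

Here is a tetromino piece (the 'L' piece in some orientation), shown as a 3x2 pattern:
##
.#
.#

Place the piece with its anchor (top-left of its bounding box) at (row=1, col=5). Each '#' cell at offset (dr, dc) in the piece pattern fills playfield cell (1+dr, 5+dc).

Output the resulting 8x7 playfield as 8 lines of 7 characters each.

Fill (1+0,5+0) = (1,5)
Fill (1+0,5+1) = (1,6)
Fill (1+1,5+1) = (2,6)
Fill (1+2,5+1) = (3,6)

Answer: .......
#....##
.##..##
......#
.#..#..
.......
..###.#
####..#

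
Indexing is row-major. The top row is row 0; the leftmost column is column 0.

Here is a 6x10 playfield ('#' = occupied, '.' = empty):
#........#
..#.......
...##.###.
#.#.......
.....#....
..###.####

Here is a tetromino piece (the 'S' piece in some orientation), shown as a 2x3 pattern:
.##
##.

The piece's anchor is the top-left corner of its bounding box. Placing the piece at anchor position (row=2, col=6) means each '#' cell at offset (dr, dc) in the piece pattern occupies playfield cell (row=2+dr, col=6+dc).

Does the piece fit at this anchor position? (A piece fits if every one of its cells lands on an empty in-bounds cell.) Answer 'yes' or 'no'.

Check each piece cell at anchor (2, 6):
  offset (0,1) -> (2,7): occupied ('#') -> FAIL
  offset (0,2) -> (2,8): occupied ('#') -> FAIL
  offset (1,0) -> (3,6): empty -> OK
  offset (1,1) -> (3,7): empty -> OK
All cells valid: no

Answer: no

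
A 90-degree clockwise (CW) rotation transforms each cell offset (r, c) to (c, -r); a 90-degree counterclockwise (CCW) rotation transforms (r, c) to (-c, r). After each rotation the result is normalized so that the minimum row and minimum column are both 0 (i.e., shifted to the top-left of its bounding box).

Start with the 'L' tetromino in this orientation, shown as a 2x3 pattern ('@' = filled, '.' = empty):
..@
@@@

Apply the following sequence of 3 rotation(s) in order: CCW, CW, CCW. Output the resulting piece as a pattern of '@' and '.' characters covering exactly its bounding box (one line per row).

Answer: @@
.@
.@

Derivation:
Start:
..@
@@@
After rotation 1 (CCW):
@@
.@
.@
After rotation 2 (CW):
..@
@@@
After rotation 3 (CCW):
@@
.@
.@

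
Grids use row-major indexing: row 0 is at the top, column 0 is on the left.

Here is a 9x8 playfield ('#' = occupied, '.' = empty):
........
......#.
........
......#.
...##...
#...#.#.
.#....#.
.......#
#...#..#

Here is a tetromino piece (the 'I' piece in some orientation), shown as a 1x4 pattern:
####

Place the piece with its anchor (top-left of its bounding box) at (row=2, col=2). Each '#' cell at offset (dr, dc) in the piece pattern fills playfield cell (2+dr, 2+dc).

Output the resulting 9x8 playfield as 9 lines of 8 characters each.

Fill (2+0,2+0) = (2,2)
Fill (2+0,2+1) = (2,3)
Fill (2+0,2+2) = (2,4)
Fill (2+0,2+3) = (2,5)

Answer: ........
......#.
..####..
......#.
...##...
#...#.#.
.#....#.
.......#
#...#..#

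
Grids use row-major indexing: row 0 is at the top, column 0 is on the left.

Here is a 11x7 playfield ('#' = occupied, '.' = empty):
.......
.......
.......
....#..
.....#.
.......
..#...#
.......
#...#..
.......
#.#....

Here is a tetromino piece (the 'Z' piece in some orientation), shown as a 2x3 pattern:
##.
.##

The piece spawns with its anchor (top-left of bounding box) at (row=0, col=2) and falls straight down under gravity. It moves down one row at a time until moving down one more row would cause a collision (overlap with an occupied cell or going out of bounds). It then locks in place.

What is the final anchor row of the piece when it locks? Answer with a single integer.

Spawn at (row=0, col=2). Try each row:
  row 0: fits
  row 1: fits
  row 2: blocked -> lock at row 1

Answer: 1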